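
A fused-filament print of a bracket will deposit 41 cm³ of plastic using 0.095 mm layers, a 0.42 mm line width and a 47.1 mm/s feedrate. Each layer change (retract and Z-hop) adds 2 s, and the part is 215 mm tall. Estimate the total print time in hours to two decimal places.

Extrusion cross-section: 0.095 × 0.42 → 0.0399 mm².
Total extruded path = 41000/0.0399 = 1027568.9 mm.
Time extruding = 1027568.9 / 47.1 = 21816.7 s.
Layer count = ceil(215 / 0.095) = 2264.
Z-hop total: 2264 × 2 → 4528 s.
Total = 21816.7 + 4528 = 26344.7 s = 7.32 hours.

7.32 hours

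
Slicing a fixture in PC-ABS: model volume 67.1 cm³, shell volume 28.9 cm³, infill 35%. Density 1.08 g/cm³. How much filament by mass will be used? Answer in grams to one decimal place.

Infill region = 67.1 − 28.9, so 38.2 cm³.
Infill deposited = 0.35 × 38.2, so 13.37 cm³.
Total printed volume = 28.9 + 13.37 = 42.27 cm³.
Mass = 42.27 × 1.08, so 45.6516 g.

45.7 g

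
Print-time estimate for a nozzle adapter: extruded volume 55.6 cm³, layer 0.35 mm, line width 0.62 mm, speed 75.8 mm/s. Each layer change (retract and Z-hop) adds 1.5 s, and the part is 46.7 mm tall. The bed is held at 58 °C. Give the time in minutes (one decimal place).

59.7 minutes

Extrusion cross-section: 0.35 × 0.62 → 0.217 mm².
Toolpath length = 55.6 cm³ / 0.217 mm² = 55600 / 0.217 = 256221.2 mm.
Time extruding: 256221.2 / 75.8 → 3380.2 s.
Layer count = ceil(46.7 / 0.35) = 134.
Non-print overhead = 134 × 1.5, so 201 s.
Total = 3380.2 + 201 = 3581.2 s = 59.7 minutes.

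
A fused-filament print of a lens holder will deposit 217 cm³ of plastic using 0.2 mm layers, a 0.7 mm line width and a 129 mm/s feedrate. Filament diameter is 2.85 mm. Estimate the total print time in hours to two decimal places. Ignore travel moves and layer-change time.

Extrusion cross-section: 0.2 × 0.7 → 0.14 mm².
Total extruded path = 217000/0.14 = 1550000 mm.
Time extruding = 1550000 / 129 = 12015.5 s.
In the requested units: 12015.5 s = 3.34 hours.

3.34 hours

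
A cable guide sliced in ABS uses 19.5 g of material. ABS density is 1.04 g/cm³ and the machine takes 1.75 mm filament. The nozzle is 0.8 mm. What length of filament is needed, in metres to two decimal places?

Volume = 19.5 g / 1.04 g·cm⁻³ = 18.75 cm³ = 18750 mm³.
Cross-section of 1.75 mm filament: π·(1.75/2)² = 2.4053 mm².
L = V/A = 18750/2.4053 = 7795.29 mm → 7.80 m.

7.80 m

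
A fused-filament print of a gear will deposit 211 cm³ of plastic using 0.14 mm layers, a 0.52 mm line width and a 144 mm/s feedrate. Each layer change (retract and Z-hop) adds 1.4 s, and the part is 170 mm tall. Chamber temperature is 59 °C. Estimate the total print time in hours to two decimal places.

Line area: 0.14 × 0.52 → 0.0728 mm².
Total extruded path = 211000/0.0728 = 2898351.6 mm.
Extrusion time = 2898351.6 / 144, so 20127.4 s.
Layer count = ceil(170 / 0.14) = 1215.
Z-hop total = 1215 × 1.4, so 1701 s.
Total = 20127.4 + 1701 = 21828.4 s = 6.06 hours.

6.06 hours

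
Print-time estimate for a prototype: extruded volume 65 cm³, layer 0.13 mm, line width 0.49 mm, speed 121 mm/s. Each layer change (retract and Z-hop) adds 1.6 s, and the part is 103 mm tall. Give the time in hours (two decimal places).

Line area: 0.13 × 0.49 → 0.0637 mm².
Toolpath length = 65 cm³ / 0.0637 mm² = 65000 / 0.0637 = 1020408.2 mm.
Extrusion time: 1020408.2 / 121 → 8433.1 s.
Layer count = ceil(103 / 0.13) = 793.
Z-hop total = 793 × 1.6 = 1268.8 s.
Altogether 8433.1 + 1268.8 = 9701.9 s, i.e. 2.69 hours.

2.69 hours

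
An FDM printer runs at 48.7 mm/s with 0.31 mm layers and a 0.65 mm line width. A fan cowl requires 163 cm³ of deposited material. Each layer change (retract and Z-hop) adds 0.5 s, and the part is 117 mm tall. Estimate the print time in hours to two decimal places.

Bead cross-section = 0.31 × 0.65, so 0.2015 mm².
Path length: 163000 mm³ / 0.2015 mm² → 808933 mm.
Print-move time = 808933 / 48.7 = 16610.5 s.
Number of layers: 117 / 0.31 → 378 (rounded up).
Layer-change overhead: 378 × 0.5 → 189 s.
Altogether 16610.5 + 189 = 16799.5 s, i.e. 4.67 hours.

4.67 hours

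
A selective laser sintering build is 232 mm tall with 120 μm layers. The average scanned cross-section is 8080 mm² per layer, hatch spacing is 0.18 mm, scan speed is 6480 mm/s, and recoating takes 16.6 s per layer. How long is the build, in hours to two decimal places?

12.64 hours

Layers = ⌈232/0.12⌉ = 1934.
Scan path per layer: 8080 / 0.18 → 44888.9 mm.
Laser time per layer: 44888.9 / 6480 → 6.9273 s.
Layer cycle: 6.9273 + 16.6 → 23.5273 s.
1934 layers × 23.5273 s/layer = 45501.7982 s, i.e. 12.64 hours.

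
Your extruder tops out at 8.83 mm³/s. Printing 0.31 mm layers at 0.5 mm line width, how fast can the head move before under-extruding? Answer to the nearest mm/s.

Bead cross-section = 0.31 × 0.5 = 0.155 mm².
v_max = Q/A = 8.83/0.155 = 56.97 mm/s → 57 mm/s.

57 mm/s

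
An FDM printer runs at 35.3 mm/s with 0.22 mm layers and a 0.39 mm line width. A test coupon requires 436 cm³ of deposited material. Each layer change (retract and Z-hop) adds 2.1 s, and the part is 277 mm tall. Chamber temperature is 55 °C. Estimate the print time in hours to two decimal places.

40.72 hours

Bead cross-section = 0.22 × 0.39, so 0.0858 mm².
Toolpath length = 436 cm³ / 0.0858 mm² = 436000 / 0.0858 = 5081585.1 mm.
Print-move time = 5081585.1 / 35.3, so 143954.3 s.
Layers = ⌈277/0.22⌉ = 1260.
Layer-change overhead = 1260 × 2.1 = 2646 s.
Total = 143954.3 + 2646 = 146600.3 s = 40.72 hours.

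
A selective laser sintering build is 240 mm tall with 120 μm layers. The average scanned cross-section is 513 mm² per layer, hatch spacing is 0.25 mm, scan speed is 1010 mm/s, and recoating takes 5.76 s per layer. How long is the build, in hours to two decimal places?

4.33 hours

Number of layers: 240 / 0.12 → 2000 (rounded up).
Scan path per layer: 513 / 0.25 → 2052 mm.
Per-layer scan time = 2052 / 1010, so 2.0317 s.
Per-layer time = 2.0317 + 5.76, so 7.7917 s.
Total: 2000 × 7.7917 s = 15583.4 s → 4.33 hours.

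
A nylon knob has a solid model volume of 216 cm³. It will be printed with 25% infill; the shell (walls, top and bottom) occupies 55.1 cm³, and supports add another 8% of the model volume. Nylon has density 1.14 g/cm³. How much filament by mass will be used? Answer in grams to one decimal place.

128.4 g

Interior volume = 216 − 55.1, so 160.9 cm³.
Deposited infill = 0.25 × 160.9, so 40.225 cm³.
Support = 0.08 × 216, so 17.28 cm³.
Total printed volume = 55.1 + 40.225 + 17.28, so 112.605 cm³.
Mass = 112.605 × 1.14 = 128.3697 g.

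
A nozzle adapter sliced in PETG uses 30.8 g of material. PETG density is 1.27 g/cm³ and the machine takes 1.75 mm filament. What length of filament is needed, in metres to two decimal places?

10.08 m

Extruded volume: 30.8/1.27 = 24.252 cm³ (24252 mm³).
Filament cross-section = π × (1.75/2)² = 2.4053 mm².
Length = 24252 / 2.4053 = 10082.73 mm = 10.08 m.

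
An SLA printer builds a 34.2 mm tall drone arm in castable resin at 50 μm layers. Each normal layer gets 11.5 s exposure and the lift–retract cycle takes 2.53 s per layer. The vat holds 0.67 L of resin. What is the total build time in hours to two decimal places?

Layer count = ceil(34.2 / 0.05) = 684.
Each layer takes: 11.5 + 2.53 → 14.03 s.
Build time: 684 × 14.03 s = 9596.52 s, i.e. 2.67 hours.

2.67 hours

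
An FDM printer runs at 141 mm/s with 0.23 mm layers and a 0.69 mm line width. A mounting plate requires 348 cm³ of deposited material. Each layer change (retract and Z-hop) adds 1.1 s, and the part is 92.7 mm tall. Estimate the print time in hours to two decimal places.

Line area = 0.23 × 0.69 = 0.1587 mm².
Toolpath length = 348 cm³ / 0.1587 mm² = 348000 / 0.1587 = 2192816.6 mm.
Print-move time = 2192816.6 / 141, so 15551.9 s.
Layer count = ceil(92.7 / 0.23) = 404.
Non-print overhead: 404 × 1.1 → 444.4 s.
Total = 15551.9 + 444.4 = 15996.3 s = 4.44 hours.

4.44 hours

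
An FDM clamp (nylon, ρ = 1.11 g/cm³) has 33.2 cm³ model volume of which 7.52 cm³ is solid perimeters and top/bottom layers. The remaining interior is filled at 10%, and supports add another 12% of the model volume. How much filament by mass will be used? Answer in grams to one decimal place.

Infill region = 33.2 − 7.52, so 25.68 cm³.
Deposited infill = 0.10 × 25.68, so 2.568 cm³.
Support: 0.12 × 33.2 → 3.984 cm³.
Total extruded: 7.52 + 2.568 + 3.984 → 14.072 cm³.
Mass = 14.072 × 1.11, so 15.61992 g.

15.6 g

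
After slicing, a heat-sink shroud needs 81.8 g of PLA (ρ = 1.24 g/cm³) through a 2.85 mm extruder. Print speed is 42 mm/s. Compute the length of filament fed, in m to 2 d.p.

10.34 m

Extruded volume: 81.8/1.24 = 65.9677 cm³ (65967.7 mm³).
A = π r² = π × 1.425² = 6.3794 mm².
Length = 65967.7 / 6.3794 = 10340.74 mm = 10.34 m.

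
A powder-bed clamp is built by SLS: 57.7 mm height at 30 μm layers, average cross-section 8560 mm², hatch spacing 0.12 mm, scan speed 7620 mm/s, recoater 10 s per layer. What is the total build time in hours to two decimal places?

Number of layers: 57.7 / 0.03 → 1924 (rounded up).
Per-layer scan distance = 8560 / 0.12, so 71333.3 mm.
Laser time per layer = 71333.3 / 7620 = 9.3613 s.
Time per layer = 9.3613 + 10, so 19.3613 s.
Total: 1924 × 19.3613 s = 37251.1412 s → 10.35 hours.

10.35 hours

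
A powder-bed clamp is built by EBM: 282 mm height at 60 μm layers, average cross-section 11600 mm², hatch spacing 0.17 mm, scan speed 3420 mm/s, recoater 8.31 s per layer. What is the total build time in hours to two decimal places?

36.90 hours

Layer count = ceil(282 / 0.06) = 4700.
Scan path per layer = 11600 / 0.17, so 68235.3 mm.
Beam time per layer = 68235.3 / 3420, so 19.9518 s.
Per-layer time = 19.9518 + 8.31 = 28.2618 s.
Total: 4700 × 28.2618 s = 132830.46 s → 36.90 hours.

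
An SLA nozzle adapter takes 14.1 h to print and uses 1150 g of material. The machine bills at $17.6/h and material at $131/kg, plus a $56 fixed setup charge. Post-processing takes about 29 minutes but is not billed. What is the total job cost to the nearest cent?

Machine cost = 17.6 × 14.1, so $248.16.
Feedstock cost = 131 × 1150/1000 = $150.65.
Total = 248.16 + 150.65 + 56 = $454.81.

$454.81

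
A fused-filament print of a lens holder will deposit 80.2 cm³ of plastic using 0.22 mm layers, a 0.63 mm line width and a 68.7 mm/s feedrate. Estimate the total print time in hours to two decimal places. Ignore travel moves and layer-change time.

2.34 hours

Bead cross-section: 0.22 × 0.63 → 0.1386 mm².
Total extruded path = 80200/0.1386 = 578643.6 mm.
Print-move time = 578643.6 / 68.7 = 8422.8 s.
In the requested units: 8422.8 s = 2.34 hours.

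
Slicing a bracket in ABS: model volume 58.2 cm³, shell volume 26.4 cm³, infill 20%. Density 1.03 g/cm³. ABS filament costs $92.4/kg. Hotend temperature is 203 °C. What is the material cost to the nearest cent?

Interior volume = 58.2 − 26.4 = 31.8 cm³.
Deposited infill: 0.20 × 31.8 → 6.36 cm³.
Total printed volume = 26.4 + 6.36 = 32.76 cm³.
Mass: 32.76 × 1.03 → 33.7428 g.
At $92.4/kg: 33.7428/1000 × 92.4 = $3.12.

$3.12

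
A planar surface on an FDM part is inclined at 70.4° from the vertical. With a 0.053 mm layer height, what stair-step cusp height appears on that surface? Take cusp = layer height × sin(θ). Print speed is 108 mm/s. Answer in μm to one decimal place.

49.9 μm

sin(70.4°) = 0.9421, so cusp = 0.053 × 0.9421 = 0.049931 mm → 49.9 μm.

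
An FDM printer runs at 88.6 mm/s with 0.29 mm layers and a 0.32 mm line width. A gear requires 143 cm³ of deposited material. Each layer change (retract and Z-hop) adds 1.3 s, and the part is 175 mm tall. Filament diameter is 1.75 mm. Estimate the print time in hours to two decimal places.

5.05 hours

Line area = 0.29 × 0.32 = 0.0928 mm².
Toolpath length = 143 cm³ / 0.0928 mm² = 143000 / 0.0928 = 1540948.3 mm.
Time extruding = 1540948.3 / 88.6 = 17392.2 s.
Layers = ⌈175/0.29⌉ = 604.
Layer-change overhead: 604 × 1.3 → 785.2 s.
Altogether 17392.2 + 785.2 = 18177.4 s, i.e. 5.05 hours.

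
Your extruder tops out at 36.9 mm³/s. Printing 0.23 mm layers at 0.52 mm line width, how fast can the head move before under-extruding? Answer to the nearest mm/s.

Extrusion cross-section = 0.23 × 0.52 = 0.1196 mm².
v_max = Q/A = 36.9/0.1196 = 308.53 mm/s → 309 mm/s.

309 mm/s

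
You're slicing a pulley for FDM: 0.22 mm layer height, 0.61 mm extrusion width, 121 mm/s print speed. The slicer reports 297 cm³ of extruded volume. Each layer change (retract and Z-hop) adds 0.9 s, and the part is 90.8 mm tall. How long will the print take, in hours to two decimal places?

Extrusion cross-section: 0.22 × 0.61 → 0.1342 mm².
Toolpath length = 297 cm³ / 0.1342 mm² = 297000 / 0.1342 = 2213114.8 mm.
Time extruding: 2213114.8 / 121 → 18290.2 s.
Layer count = ceil(90.8 / 0.22) = 413.
Layer-change overhead = 413 × 0.9, so 371.7 s.
Altogether 18290.2 + 371.7 = 18661.9 s, i.e. 5.18 hours.

5.18 hours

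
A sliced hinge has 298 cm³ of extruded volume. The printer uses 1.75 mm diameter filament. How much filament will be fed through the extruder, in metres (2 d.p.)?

Cross-section of 1.75 mm filament: π·(1.75/2)² = 2.4053 mm².
Length = 298 cm³ / 2.4053 mm² = 298000 / 2.4053 = 123893.07 mm = 123.89 m.

123.89 m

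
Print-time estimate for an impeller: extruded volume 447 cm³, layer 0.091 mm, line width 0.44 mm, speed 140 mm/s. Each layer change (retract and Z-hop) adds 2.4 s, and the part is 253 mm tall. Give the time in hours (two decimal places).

Bead cross-section = 0.091 × 0.44, so 0.04004 mm².
Toolpath length = 447 cm³ / 0.04004 mm² = 447000 / 0.04004 = 11163836.2 mm.
Extrusion time: 11163836.2 / 140 → 79741.7 s.
Number of layers: 253 / 0.091 → 2781 (rounded up).
Non-print overhead = 2781 × 2.4, so 6674.4 s.
Altogether 79741.7 + 6674.4 = 86416.1 s, i.e. 24.00 hours.

24.00 hours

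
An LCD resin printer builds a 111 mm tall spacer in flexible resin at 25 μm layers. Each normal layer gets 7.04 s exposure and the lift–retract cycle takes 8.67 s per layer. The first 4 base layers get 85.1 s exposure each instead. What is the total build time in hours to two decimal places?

Layer count = ceil(111 / 0.025) = 4440.
Burn-in layers = 4 × (85.1 + 8.67), so 375.08 s.
Remaining layers: 4436 × (7.04 + 8.67) → 69689.56 s.
Total = 375.08 + 69689.56 = 70064.64 s = 19.46 hours.

19.46 hours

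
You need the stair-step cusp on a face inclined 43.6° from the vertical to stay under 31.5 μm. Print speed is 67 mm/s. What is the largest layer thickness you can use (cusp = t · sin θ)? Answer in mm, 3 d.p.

Layer height = cusp / sin(43.6°) = 0.0315 / 0.6896 = 0.046 mm.

0.046 mm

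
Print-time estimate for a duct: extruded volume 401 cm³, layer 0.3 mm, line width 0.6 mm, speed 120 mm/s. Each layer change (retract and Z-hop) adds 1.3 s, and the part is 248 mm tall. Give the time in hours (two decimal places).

5.46 hours

Bead cross-section = 0.3 × 0.6, so 0.18 mm².
Path length: 401000 mm³ / 0.18 mm² → 2227777.8 mm.
Print-move time = 2227777.8 / 120 = 18564.8 s.
Layer count = ceil(248 / 0.3) = 827.
Z-hop total: 827 × 1.3 → 1075.1 s.
Altogether 18564.8 + 1075.1 = 19639.9 s, i.e. 5.46 hours.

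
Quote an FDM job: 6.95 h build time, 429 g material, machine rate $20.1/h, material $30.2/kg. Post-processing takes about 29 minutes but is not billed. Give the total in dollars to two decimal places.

Machine cost = 20.1 × 6.95 = $139.695.
Material charge: 30.2 × 429/1000 → $12.9558.
Job cost: 139.695 + 12.9558 = 152.6508 ≈ $152.65.

$152.65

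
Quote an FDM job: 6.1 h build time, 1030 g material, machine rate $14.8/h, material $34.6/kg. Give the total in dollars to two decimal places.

Time charge = 14.8 × 6.1 = $90.28.
Material charge: 34.6 × 1030/1000 → $35.638.
Job cost: 90.28 + 35.638 = 125.918 ≈ $125.92.

$125.92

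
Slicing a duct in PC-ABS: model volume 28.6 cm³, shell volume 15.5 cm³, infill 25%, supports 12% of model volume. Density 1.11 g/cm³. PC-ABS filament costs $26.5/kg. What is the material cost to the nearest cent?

$0.65

Interior volume: 28.6 − 15.5 → 13.1 cm³.
Deposited infill = 0.25 × 13.1, so 3.275 cm³.
Support: 0.12 × 28.6 → 3.432 cm³.
Deposited volume = 15.5 + 3.275 + 3.432 = 22.207 cm³.
Mass: 22.207 × 1.11 → 24.64977 g.
At $26.5/kg: 24.64977/1000 × 26.5 = $0.65.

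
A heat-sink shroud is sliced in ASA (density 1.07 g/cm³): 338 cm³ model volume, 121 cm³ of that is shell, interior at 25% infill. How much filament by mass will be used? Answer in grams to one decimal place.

187.5 g

Infill region = 338 − 121, so 217 cm³.
Infill volume: 0.25 × 217 → 54.25 cm³.
Total extruded: 121 + 54.25 → 175.25 cm³.
Mass = 175.25 × 1.07 = 187.5175 g.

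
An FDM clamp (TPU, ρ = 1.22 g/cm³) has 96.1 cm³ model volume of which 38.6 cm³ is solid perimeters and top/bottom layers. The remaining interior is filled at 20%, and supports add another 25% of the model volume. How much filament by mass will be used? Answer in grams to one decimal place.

90.4 g

Volume inside the shell: 96.1 − 38.6 → 57.5 cm³.
Infill deposited: 0.20 × 57.5 → 11.5 cm³.
Support = 0.25 × 96.1 = 24.025 cm³.
Total printed volume: 38.6 + 11.5 + 24.025 → 74.125 cm³.
Mass = 74.125 × 1.22 = 90.4325 g.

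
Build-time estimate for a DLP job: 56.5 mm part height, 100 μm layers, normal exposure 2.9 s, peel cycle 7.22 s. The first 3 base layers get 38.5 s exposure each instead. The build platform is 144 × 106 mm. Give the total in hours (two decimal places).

1.62 hours

Layer count = ceil(56.5 / 0.1) = 565.
Bottom layers = 3 × (38.5 + 7.22) = 137.16 s.
Regular layers = 562 × (2.9 + 7.22) = 5687.44 s.
Total = 137.16 + 5687.44 = 5824.6 s = 1.62 hours.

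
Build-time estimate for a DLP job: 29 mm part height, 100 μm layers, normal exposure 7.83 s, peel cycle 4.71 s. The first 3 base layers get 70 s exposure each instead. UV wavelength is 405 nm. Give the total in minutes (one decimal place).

63.7 minutes

Layer count = ceil(29 / 0.1) = 290.
Burn-in layers: 3 × (70 + 4.71) → 224.13 s.
Normal layers: 287 × (7.83 + 4.71) → 3598.98 s.
Total = 224.13 + 3598.98 = 3823.11 s = 63.7 minutes.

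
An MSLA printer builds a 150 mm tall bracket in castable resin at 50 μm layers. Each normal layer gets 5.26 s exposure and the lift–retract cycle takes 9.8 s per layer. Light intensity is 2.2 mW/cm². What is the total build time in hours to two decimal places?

12.55 hours

Layers = ⌈150/0.05⌉ = 3000.
Cycle time = 5.26 + 9.8, so 15.06 s.
Build time: 3000 × 15.06 s = 45180 s, i.e. 12.55 hours.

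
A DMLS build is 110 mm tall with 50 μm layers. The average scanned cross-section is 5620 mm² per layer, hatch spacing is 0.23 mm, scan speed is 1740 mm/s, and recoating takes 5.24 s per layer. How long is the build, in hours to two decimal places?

11.78 hours

Layer count = ceil(110 / 0.05) = 2200.
Hatch length per layer = 5620 / 0.23, so 24434.8 mm.
Laser time per layer = 24434.8 / 1740 = 14.043 s.
Per-layer time = 14.043 + 5.24 = 19.283 s.
2200 layers × 19.283 s/layer = 42422.6 s, i.e. 11.78 hours.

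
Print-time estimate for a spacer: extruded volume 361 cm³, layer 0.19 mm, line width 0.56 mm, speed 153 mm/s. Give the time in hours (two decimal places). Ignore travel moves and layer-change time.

Bead cross-section = 0.19 × 0.56 = 0.1064 mm².
Path length: 361000 mm³ / 0.1064 mm² → 3392857.1 mm.
Time extruding = 3392857.1 / 153, so 22175.5 s.
22175.5 s = 6.16 hours.

6.16 hours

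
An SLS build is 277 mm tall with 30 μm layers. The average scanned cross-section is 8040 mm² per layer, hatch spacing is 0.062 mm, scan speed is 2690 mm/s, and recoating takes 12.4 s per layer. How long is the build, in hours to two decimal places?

155.46 hours

Number of layers: 277 / 0.03 → 9234 (rounded up).
Per-layer scan distance: 8040 / 0.062 → 129677.4 mm.
Per-layer scan time = 129677.4 / 2690 = 48.2072 s.
Time per layer: 48.2072 + 12.4 → 60.6072 s.
9234 layers × 60.6072 s/layer = 559646.8848 s, i.e. 155.46 hours.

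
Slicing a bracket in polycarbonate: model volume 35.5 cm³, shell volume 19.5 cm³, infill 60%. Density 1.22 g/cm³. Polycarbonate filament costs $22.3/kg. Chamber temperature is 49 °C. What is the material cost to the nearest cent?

Volume inside the shell: 35.5 − 19.5 → 16 cm³.
Infill volume = 0.60 × 16 = 9.6 cm³.
Total extruded = 19.5 + 9.6 = 29.1 cm³.
Mass: 29.1 × 1.22 → 35.502 g.
Cost = 35.502 g / 1000 × $22.3/kg = $0.79.

$0.79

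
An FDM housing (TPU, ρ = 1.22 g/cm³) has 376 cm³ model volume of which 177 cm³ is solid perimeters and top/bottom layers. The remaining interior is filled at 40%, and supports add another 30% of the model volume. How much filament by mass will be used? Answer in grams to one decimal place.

Volume inside the shell = 376 − 177, so 199 cm³.
Infill deposited = 0.40 × 199, so 79.6 cm³.
Support = 0.30 × 376, so 112.8 cm³.
Total printed volume = 177 + 79.6 + 112.8, so 369.4 cm³.
Mass = 369.4 × 1.22, so 450.668 g.

450.7 g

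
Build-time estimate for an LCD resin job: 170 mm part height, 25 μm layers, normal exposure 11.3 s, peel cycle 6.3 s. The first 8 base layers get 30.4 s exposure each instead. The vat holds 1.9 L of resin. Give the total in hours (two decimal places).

Layers = ⌈170/0.025⌉ = 6800.
Base layers: 8 × (30.4 + 6.3) → 293.6 s.
Normal layers: 6792 × (11.3 + 6.3) → 119539.2 s.
Sum: 293.6 + 119539.2 = 119832.8 s → 33.29 hours.

33.29 hours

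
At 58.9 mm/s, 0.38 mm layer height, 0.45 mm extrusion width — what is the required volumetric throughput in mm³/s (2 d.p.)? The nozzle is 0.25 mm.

A = 0.38 × 0.45 = 0.171 mm².
Volumetric flow = 58.9 × 0.171 = 10.07 mm³/s.

10.07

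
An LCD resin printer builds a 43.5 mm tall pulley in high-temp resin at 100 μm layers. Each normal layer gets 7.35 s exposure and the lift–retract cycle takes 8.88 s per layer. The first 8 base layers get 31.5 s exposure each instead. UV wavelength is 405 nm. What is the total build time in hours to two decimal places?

2.01 hours

Number of layers: 43.5 / 0.1 → 435 (rounded up).
Bottom layers = 8 × (31.5 + 8.88), so 323.04 s.
Remaining layers: 427 × (7.35 + 8.88) → 6930.21 s.
Sum: 323.04 + 6930.21 = 7253.25 s → 2.01 hours.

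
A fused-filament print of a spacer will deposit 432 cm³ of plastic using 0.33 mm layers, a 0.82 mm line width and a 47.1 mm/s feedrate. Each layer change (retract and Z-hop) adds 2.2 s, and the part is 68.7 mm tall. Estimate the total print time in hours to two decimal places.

Line area: 0.33 × 0.82 → 0.2706 mm².
Path length: 432000 mm³ / 0.2706 mm² → 1596452.3 mm.
Print-move time = 1596452.3 / 47.1, so 33895 s.
Layer count = ceil(68.7 / 0.33) = 209.
Z-hop total = 209 × 2.2 = 459.8 s.
Altogether 33895 + 459.8 = 34354.8 s, i.e. 9.54 hours.

9.54 hours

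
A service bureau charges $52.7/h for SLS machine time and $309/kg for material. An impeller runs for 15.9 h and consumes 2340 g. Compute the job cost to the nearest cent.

$1560.99

Machine-time cost = 52.7 × 15.9, so $837.93.
Feedstock cost: 309 × 2340/1000 → $723.06.
Total = 837.93 + 723.06 = $1560.99.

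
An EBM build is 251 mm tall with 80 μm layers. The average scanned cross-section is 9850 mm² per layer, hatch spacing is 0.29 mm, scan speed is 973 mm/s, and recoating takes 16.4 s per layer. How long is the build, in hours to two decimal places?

Layer count = ceil(251 / 0.08) = 3138.
Hatch length per layer = 9850 / 0.29 = 33965.5 mm.
Beam time per layer: 33965.5 / 973 → 34.908 s.
Layer cycle: 34.908 + 16.4 → 51.308 s.
Build time = 3138 × 51.308 = 161004.504 s = 44.72 hours.

44.72 hours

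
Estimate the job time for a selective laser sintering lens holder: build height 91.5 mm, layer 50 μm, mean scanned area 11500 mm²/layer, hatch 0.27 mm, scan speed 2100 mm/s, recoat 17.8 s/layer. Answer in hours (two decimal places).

19.36 hours

Layer count = ceil(91.5 / 0.05) = 1830.
Per-layer scan distance = 11500 / 0.27, so 42592.6 mm.
Laser time per layer: 42592.6 / 2100 → 20.2822 s.
Time per layer: 20.2822 + 17.8 → 38.0822 s.
Build time = 1830 × 38.0822 = 69690.426 s = 19.36 hours.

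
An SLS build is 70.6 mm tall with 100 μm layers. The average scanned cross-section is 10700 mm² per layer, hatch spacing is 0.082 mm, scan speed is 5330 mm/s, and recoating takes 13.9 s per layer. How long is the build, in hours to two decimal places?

Number of layers: 70.6 / 0.1 → 706 (rounded up).
Scan path per layer = 10700 / 0.082, so 130487.8 mm.
Scan time per layer = 130487.8 / 5330, so 24.4818 s.
Layer cycle: 24.4818 + 13.9 → 38.3818 s.
Build time = 706 × 38.3818 = 27097.5508 s = 7.53 hours.

7.53 hours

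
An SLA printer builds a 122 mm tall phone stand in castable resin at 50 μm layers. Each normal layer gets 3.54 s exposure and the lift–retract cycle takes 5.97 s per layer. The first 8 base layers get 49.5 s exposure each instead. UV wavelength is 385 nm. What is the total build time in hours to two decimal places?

Number of layers: 122 / 0.05 → 2440 (rounded up).
Bottom layers = 8 × (49.5 + 5.97), so 443.76 s.
Normal layers = 2432 × (3.54 + 5.97), so 23128.32 s.
Sum: 443.76 + 23128.32 = 23572.08 s → 6.55 hours.

6.55 hours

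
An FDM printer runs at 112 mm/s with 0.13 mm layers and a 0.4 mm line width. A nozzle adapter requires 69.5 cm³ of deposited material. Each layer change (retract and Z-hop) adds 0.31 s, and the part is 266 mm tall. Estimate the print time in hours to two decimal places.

Extrusion cross-section = 0.13 × 0.4 = 0.052 mm².
Toolpath length = 69.5 cm³ / 0.052 mm² = 69500 / 0.052 = 1336538.5 mm.
Print-move time = 1336538.5 / 112 = 11933.4 s.
Layers = ⌈266/0.13⌉ = 2047.
Non-print overhead = 2047 × 0.31 = 634.57 s.
Altogether 11933.4 + 634.57 = 12567.97 s, i.e. 3.49 hours.

3.49 hours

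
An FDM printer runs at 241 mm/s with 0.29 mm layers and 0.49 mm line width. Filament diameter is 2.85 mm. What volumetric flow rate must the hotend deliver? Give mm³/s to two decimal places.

34.25

A: 0.29 × 0.49 → 0.1421 mm².
Q = v·A = 241 × 0.1421 = 34.25 mm³/s.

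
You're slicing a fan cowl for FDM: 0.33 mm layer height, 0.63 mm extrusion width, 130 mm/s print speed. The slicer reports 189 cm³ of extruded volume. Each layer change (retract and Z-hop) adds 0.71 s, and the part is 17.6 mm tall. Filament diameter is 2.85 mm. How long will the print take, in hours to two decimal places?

Line area = 0.33 × 0.63, so 0.2079 mm².
Toolpath length = 189 cm³ / 0.2079 mm² = 189000 / 0.2079 = 909090.9 mm.
Print-move time: 909090.9 / 130 → 6993 s.
Layers = ⌈17.6/0.33⌉ = 54.
Z-hop total: 54 × 0.71 → 38.34 s.
Total = 6993 + 38.34 = 7031.34 s = 1.95 hours.

1.95 hours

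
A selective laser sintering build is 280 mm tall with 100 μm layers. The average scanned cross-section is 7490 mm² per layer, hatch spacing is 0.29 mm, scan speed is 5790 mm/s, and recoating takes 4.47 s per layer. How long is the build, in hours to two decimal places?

Layer count = ceil(280 / 0.1) = 2800.
Scan path per layer: 7490 / 0.29 → 25827.6 mm.
Scan time per layer = 25827.6 / 5790, so 4.4607 s.
Layer cycle = 4.4607 + 4.47, so 8.9307 s.
Total: 2800 × 8.9307 s = 25005.96 s → 6.95 hours.

6.95 hours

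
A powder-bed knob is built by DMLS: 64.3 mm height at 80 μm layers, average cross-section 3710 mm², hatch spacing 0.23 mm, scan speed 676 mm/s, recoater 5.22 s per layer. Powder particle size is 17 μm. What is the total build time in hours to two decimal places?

Layer count = ceil(64.3 / 0.08) = 804.
Hatch length per layer = 3710 / 0.23, so 16130.4 mm.
Laser time per layer = 16130.4 / 676, so 23.8615 s.
Time per layer = 23.8615 + 5.22, so 29.0815 s.
Build time = 804 × 29.0815 = 23381.526 s = 6.49 hours.

6.49 hours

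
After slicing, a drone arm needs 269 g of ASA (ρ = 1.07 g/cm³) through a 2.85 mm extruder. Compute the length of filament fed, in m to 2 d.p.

39.41 m

Extruded volume: 269/1.07 = 251.4019 cm³ (251401.9 mm³).
Cross-section of 2.85 mm filament: π·(2.85/2)² = 6.3794 mm².
Length = 251401.9 / 6.3794 = 39408.39 mm = 39.41 m.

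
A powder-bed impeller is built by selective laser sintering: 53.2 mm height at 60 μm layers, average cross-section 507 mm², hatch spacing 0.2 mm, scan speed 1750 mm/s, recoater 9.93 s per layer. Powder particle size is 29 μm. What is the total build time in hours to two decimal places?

2.80 hours

Layer count = ceil(53.2 / 0.06) = 887.
Scan path per layer = 507 / 0.2, so 2535 mm.
Scan time per layer = 2535 / 1750 = 1.4486 s.
Per-layer time = 1.4486 + 9.93 = 11.3786 s.
Total: 887 × 11.3786 s = 10092.8182 s → 2.80 hours.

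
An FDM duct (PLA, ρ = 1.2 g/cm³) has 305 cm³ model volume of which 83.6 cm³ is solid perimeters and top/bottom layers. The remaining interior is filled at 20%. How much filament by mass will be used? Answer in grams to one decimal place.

153.5 g

Interior volume = 305 − 83.6, so 221.4 cm³.
Infill volume: 0.20 × 221.4 → 44.28 cm³.
Deposited volume = 83.6 + 44.28, so 127.88 cm³.
Mass: 127.88 × 1.2 → 153.456 g.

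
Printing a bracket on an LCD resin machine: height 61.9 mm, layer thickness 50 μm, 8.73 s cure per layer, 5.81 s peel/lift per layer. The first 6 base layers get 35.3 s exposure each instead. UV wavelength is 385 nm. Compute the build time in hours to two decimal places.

5.04 hours

Layer count = ceil(61.9 / 0.05) = 1238.
Base layers = 6 × (35.3 + 5.81), so 246.66 s.
Normal layers: 1232 × (8.73 + 5.81) → 17913.28 s.
Total = 246.66 + 17913.28 = 18159.94 s = 5.04 hours.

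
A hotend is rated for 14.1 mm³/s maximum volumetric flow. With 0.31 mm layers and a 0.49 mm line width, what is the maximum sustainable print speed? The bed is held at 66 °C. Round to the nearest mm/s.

93 mm/s

Bead cross-section: 0.31 × 0.49 → 0.1519 mm².
Max speed = 14.1 / 0.1519 = 92.82 ≈ 93 mm/s.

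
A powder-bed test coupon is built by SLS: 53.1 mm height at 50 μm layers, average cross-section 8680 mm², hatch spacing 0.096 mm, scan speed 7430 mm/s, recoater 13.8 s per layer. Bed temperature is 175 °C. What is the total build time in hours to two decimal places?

7.66 hours

Number of layers: 53.1 / 0.05 → 1062 (rounded up).
Hatch length per layer: 8680 / 0.096 → 90416.7 mm.
Scan time per layer: 90416.7 / 7430 → 12.1691 s.
Per-layer time: 12.1691 + 13.8 → 25.9691 s.
1062 layers × 25.9691 s/layer = 27579.1842 s, i.e. 7.66 hours.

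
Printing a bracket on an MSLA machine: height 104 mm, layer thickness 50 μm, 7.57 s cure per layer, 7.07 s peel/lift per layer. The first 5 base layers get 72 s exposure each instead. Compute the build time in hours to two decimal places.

Layer count = ceil(104 / 0.05) = 2080.
Burn-in layers: 5 × (72 + 7.07) → 395.35 s.
Regular layers: 2075 × (7.57 + 7.07) → 30378 s.
Sum: 395.35 + 30378 = 30773.35 s → 8.55 hours.

8.55 hours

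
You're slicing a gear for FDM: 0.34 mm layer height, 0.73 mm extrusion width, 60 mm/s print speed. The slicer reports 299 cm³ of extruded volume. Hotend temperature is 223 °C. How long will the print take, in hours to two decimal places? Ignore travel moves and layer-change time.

5.58 hours

Bead cross-section = 0.34 × 0.73, so 0.2482 mm².
Toolpath length = 299 cm³ / 0.2482 mm² = 299000 / 0.2482 = 1204673.7 mm.
Time extruding = 1204673.7 / 60 = 20077.9 s.
That's 20077.9 s → 5.58 hours.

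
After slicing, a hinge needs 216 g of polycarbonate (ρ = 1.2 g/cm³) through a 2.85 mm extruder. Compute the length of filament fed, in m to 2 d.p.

Extruded volume: 216/1.2 = 180 cm³ (180000 mm³).
Cross-section of 2.85 mm filament: π·(2.85/2)² = 6.3794 mm².
Length = 180000 / 6.3794 = 28215.82 mm = 28.22 m.

28.22 m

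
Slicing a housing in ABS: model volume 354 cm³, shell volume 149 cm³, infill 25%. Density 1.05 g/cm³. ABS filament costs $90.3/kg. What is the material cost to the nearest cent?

$18.99

Infill region = 354 − 149, so 205 cm³.
Infill deposited = 0.25 × 205, so 51.25 cm³.
Total extruded: 149 + 51.25 → 200.25 cm³.
Mass = 200.25 × 1.05, so 210.2625 g.
Cost = 210.2625 g / 1000 × $90.3/kg = $18.99.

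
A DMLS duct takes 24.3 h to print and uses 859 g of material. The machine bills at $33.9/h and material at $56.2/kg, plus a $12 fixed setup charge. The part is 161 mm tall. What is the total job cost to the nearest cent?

Machine cost = 33.9 × 24.3, so $823.77.
Material charge = 56.2 × 859/1000, so $48.2758.
Adding setup: 823.77 + 48.2758 + 12 → 884.0458 ≈ $884.05.

$884.05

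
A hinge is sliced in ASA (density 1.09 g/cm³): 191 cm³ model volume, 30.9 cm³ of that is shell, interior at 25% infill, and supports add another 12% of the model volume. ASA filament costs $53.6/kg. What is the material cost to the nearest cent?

Infill region = 191 − 30.9, so 160.1 cm³.
Infill deposited = 0.25 × 160.1 = 40.025 cm³.
Support = 0.12 × 191, so 22.92 cm³.
Total printed volume: 30.9 + 40.025 + 22.92 → 93.845 cm³.
Mass = 93.845 × 1.09 = 102.29105 g.
At $53.6/kg: 102.29105/1000 × 53.6 = $5.48.

$5.48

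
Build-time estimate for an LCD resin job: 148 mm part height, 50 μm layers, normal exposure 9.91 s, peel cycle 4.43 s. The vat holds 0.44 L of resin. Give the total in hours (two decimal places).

Layer count = ceil(148 / 0.05) = 2960.
Per-layer time: 9.91 + 4.43 → 14.34 s.
Build time: 2960 × 14.34 s = 42446.4 s, i.e. 11.79 hours.

11.79 hours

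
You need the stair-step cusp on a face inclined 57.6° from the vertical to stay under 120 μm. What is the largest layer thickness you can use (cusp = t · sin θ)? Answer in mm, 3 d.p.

sin(57.6°) = 0.8443; t_max = 0.12/0.8443 = 0.142 mm.

0.142 mm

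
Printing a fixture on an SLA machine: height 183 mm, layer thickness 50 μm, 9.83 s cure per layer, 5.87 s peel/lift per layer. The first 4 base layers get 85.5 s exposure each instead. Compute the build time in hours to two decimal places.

16.05 hours

Number of layers: 183 / 0.05 → 3660 (rounded up).
Bottom layers: 4 × (85.5 + 5.87) → 365.48 s.
Normal layers: 3656 × (9.83 + 5.87) → 57399.2 s.
Total = 365.48 + 57399.2 = 57764.68 s = 16.05 hours.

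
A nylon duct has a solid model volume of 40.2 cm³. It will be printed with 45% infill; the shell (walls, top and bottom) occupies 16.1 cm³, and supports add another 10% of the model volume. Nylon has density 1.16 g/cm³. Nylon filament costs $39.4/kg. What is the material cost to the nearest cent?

$1.42

Infill region: 40.2 − 16.1 → 24.1 cm³.
Infill volume: 0.45 × 24.1 → 10.845 cm³.
Support = 0.10 × 40.2, so 4.02 cm³.
Deposited volume = 16.1 + 10.845 + 4.02 = 30.965 cm³.
Mass: 30.965 × 1.16 → 35.9194 g.
Cost = 35.9194 g / 1000 × $39.4/kg = $1.42.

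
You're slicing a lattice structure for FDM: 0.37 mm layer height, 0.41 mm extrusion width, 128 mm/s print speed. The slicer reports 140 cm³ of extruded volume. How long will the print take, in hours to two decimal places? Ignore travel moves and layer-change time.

2.00 hours

Bead cross-section = 0.37 × 0.41, so 0.1517 mm².
Path length: 140000 mm³ / 0.1517 mm² → 922874.1 mm.
Extrusion time = 922874.1 / 128 = 7210 s.
7210 s = 2.00 hours.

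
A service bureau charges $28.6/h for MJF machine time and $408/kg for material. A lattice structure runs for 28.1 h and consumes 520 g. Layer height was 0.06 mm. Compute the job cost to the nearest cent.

$1015.82

Time charge = 28.6 × 28.1, so $803.66.
Material charge = 408 × 520/1000, so $212.16.
Total = 803.66 + 212.16 = $1015.82.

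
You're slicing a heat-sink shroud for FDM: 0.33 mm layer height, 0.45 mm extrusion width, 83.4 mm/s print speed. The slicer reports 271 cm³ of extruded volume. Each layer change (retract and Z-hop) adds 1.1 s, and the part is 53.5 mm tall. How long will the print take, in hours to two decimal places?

Bead cross-section = 0.33 × 0.45 = 0.1485 mm².
Toolpath length = 271 cm³ / 0.1485 mm² = 271000 / 0.1485 = 1824915.8 mm.
Extrusion time: 1824915.8 / 83.4 → 21881.5 s.
Layers = ⌈53.5/0.33⌉ = 163.
Non-print overhead = 163 × 1.1, so 179.3 s.
Altogether 21881.5 + 179.3 = 22060.8 s, i.e. 6.13 hours.

6.13 hours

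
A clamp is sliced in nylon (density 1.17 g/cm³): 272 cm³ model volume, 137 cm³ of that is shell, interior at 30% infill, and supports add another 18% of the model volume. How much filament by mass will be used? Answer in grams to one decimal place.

265.0 g

Interior volume = 272 − 137, so 135 cm³.
Infill volume: 0.30 × 135 → 40.5 cm³.
Support = 0.18 × 272, so 48.96 cm³.
Total printed volume: 137 + 40.5 + 48.96 → 226.46 cm³.
Mass = 226.46 × 1.17, so 264.9582 g.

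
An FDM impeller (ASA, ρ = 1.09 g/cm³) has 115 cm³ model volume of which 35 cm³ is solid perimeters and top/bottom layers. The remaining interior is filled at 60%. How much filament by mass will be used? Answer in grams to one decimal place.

90.5 g

Interior volume: 115 − 35 → 80 cm³.
Infill deposited = 0.60 × 80 = 48 cm³.
Total printed volume = 35 + 48, so 83 cm³.
Mass = 83 × 1.09 = 90.47 g.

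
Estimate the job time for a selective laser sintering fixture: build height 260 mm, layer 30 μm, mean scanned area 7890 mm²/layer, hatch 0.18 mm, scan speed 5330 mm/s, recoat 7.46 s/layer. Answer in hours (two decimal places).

Layers = ⌈260/0.03⌉ = 8667.
Per-layer scan distance = 7890 / 0.18, so 43833.3 mm.
Per-layer scan time = 43833.3 / 5330, so 8.2239 s.
Time per layer: 8.2239 + 7.46 → 15.6839 s.
Total: 8667 × 15.6839 s = 135932.3613 s → 37.76 hours.

37.76 hours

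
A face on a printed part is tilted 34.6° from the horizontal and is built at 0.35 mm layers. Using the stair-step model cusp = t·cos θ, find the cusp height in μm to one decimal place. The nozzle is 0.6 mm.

288.1 μm

Cusp = layer height × cos(34.6°) = 0.35 × 0.8231 = 0.288085 mm = 288.1 μm.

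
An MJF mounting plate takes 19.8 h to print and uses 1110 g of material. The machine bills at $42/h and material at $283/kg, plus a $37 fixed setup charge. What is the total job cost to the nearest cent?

Machine-time cost = 42 × 19.8 = $831.60.
Material cost: 283 × 1110/1000 → $314.13.
Total = 831.60 + 314.13 + 37 = $1182.73.

$1182.73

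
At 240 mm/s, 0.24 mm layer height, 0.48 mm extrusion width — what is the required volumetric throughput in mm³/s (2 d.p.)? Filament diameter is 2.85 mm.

Bead cross-section = 0.24 × 0.48, so 0.1152 mm².
Volumetric flow = 240 × 0.1152 = 27.65 mm³/s.

27.65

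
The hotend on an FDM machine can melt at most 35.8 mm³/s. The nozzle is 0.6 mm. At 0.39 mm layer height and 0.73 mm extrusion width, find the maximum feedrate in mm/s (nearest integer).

126 mm/s

Extrusion cross-section: 0.39 × 0.73 → 0.2847 mm².
v_max = Q/A = 35.8/0.2847 = 125.75 mm/s → 126 mm/s.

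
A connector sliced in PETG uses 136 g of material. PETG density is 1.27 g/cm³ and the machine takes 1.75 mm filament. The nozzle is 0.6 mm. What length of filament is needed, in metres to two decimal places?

44.52 m

Volume = 136 g / 1.27 g·cm⁻³ = 107.0866 cm³ = 107086.6 mm³.
Cross-section of 1.75 mm filament: π·(1.75/2)² = 2.4053 mm².
L = V/A = 107086.6/2.4053 = 44521.1 mm → 44.52 m.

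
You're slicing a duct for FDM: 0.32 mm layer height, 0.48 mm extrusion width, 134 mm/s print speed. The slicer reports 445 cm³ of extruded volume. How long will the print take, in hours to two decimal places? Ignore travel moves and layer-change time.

6.01 hours

Extrusion cross-section = 0.32 × 0.48, so 0.1536 mm².
Path length: 445000 mm³ / 0.1536 mm² → 2897135.4 mm.
Extrusion time: 2897135.4 / 134 → 21620.4 s.
21620.4 s = 6.01 hours.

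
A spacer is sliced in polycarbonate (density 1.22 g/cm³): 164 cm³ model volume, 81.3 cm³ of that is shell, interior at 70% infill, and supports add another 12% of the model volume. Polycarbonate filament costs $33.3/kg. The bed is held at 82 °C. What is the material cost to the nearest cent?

$6.45

Volume inside the shell = 164 − 81.3, so 82.7 cm³.
Infill volume = 0.70 × 82.7 = 57.89 cm³.
Support = 0.12 × 164, so 19.68 cm³.
Deposited volume = 81.3 + 57.89 + 19.68 = 158.87 cm³.
Mass: 158.87 × 1.22 → 193.8214 g.
Cost = 193.8214 g / 1000 × $33.3/kg = $6.45.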